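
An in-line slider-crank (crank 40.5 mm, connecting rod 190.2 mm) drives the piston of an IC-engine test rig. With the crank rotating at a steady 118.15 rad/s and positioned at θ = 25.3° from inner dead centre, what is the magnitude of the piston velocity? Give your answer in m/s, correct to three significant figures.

ω = 118.2 rad/s
For an in-line slider-crank, x = r cosθ + √(L² − r² sin²θ), so v = −rω sinθ·[1 + r cosθ/√(L² − r² sin²θ)].
With r = 0.0405 m, L = 0.1902 m, θ = 25.3°: √(L² − r² sin²θ) = 0.18941 m.
v = −0.0405·118.2·0.42736·[1 + 0.0405·0.90408/0.18941] = -2.4403 m/s.
|v| = 2.4403 m/s.

2.44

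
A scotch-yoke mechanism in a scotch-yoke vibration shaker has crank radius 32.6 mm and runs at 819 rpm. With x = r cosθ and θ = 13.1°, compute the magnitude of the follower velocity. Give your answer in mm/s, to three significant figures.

634

ω = 85.77 rad/s (from 819 rpm).
x = r cosθ ⇒ ẋ = −rω sinθ.
|v| = rω|sinθ| = 0.0326·85.77·|sin 13.1°| = 0.63371 m/s = 633.71 mm/s.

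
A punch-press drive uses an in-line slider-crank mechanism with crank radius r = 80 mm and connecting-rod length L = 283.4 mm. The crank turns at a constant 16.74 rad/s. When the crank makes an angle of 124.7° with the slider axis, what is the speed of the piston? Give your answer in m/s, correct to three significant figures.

ω = 16.74 rad/s
For an in-line slider-crank, x = r cosθ + √(L² − r² sin²θ), so v = −rω sinθ·[1 + r cosθ/√(L² − r² sin²θ)].
With r = 0.08 m, L = 0.2834 m, θ = 124.7°: √(L² − r² sin²θ) = 0.27566 m.
v = −0.08·16.74·0.82214·[1 + 0.08·-0.56928/0.27566] = -0.91912 m/s.
|v| = 0.91912 m/s.

0.919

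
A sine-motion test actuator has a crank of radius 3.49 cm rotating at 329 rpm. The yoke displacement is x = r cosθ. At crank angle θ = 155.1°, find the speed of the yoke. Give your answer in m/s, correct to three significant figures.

0.506

ω = 34.45 rad/s (from 329 rpm).
x = r cosθ ⇒ ẋ = −rω sinθ.
|v| = rω|sinθ| = 0.0349·34.45·|sin 155.1°| = 0.50625 m/s.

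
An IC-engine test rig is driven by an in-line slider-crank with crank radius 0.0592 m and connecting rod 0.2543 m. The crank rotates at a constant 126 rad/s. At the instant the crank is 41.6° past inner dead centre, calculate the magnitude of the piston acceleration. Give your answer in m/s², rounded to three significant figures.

732

ω = 126 rad/s
x(θ) = r cosθ + √(L² − r² sin²θ); with ω constant, a = ω²·d²x/dθ².
d²x/dθ² = −r cosθ − r²(cos2θ)/√u − r⁴ sin²2θ/(4u^{3/2}),  u = L² − r² sin²θ = 0.0631237 m².
Substituting r = 0.0592 m, L = 0.2543 m, θ = 41.6°: d²x/dθ² = -0.046112 m.
a = ω²·d²x/dθ² = (126)²·(-0.046112) = -732.08 m/s²;  |a| = 732.08 m/s².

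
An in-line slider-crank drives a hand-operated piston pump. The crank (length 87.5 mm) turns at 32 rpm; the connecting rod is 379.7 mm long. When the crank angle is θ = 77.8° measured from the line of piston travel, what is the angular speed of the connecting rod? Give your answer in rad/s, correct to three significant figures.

ω = 3.351 rad/s (converted from 32 rpm).
The rod makes angle φ with the slider axis where L sinφ = r sinθ; differentiating, L cosφ·φ̇ = r ω cosθ.
L cosφ = √(L² − r² sin²θ) = 0.36994 m.
|ω_rod| = r ω |cosθ| / √(L² − r² sin²θ) = 0.0875·3.351·0.21132/0.36994 = 0.1675 rad/s.

0.167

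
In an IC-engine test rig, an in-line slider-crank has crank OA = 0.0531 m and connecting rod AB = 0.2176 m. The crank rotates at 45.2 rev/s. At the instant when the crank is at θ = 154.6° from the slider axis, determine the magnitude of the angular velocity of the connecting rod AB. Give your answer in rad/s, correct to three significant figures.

ω = 284 rad/s (converted from 45.2 rev/s).
The rod makes angle φ with the slider axis where L sinφ = r sinθ; differentiating, L cosφ·φ̇ = r ω cosθ.
L cosφ = √(L² − r² sin²θ) = 0.2164 m.
|ω_rod| = r ω |cosθ| / √(L² − r² sin²θ) = 0.0531·284·0.90334/0.2164 = 62.95 rad/s.

62.9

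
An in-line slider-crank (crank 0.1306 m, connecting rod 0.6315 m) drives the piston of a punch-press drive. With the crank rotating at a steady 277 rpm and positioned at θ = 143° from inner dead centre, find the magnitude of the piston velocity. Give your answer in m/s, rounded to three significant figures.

1.90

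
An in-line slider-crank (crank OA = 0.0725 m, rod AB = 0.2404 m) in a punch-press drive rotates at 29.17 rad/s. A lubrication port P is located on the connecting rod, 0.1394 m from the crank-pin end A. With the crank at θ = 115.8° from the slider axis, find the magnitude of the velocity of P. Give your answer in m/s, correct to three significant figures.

1.80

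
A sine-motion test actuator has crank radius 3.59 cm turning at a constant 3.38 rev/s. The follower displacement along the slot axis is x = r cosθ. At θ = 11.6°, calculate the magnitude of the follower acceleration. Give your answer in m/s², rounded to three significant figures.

ω = 21.24 rad/s (from 3.38 rev/s).
x = r cosθ ⇒ ẍ = −rω² cosθ (ω constant).
|a| = rω²|cosθ| = 0.0359·(21.24)²·|cos 11.6°| = 15.861 m/s².

15.9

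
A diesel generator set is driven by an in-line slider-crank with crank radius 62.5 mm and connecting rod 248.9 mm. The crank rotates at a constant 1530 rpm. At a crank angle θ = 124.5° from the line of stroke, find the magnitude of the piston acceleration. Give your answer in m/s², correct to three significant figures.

1050

ω = 2π·1530/60 = 160.2 rad/s
x(θ) = r cosθ + √(L² − r² sin²θ); with ω constant, a = ω²·d²x/dθ².
d²x/dθ² = −r cosθ − r²(cos2θ)/√u − r⁴ sin²2θ/(4u^{3/2}),  u = L² − r² sin²θ = 0.0592981 m².
Substituting r = 0.0625 m, L = 0.2489 m, θ = 124.5°: d²x/dθ² = +0.040919 m.
a = ω²·d²x/dθ² = (160.2)²·(+0.040919) = +1050.4 m/s²;  |a| = 1050.4 m/s².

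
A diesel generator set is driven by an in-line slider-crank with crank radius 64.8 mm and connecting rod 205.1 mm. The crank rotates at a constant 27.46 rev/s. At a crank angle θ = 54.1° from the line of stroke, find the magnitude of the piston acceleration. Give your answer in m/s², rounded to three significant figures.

ω = 2π·27.5 = 172.5 rad/s
x(θ) = r cosθ + √(L² − r² sin²θ); with ω constant, a = ω²·d²x/dθ².
d²x/dθ² = −r cosθ − r²(cos2θ)/√u − r⁴ sin²2θ/(4u^{3/2}),  u = L² − r² sin²θ = 0.0393107 m².
Substituting r = 0.0648 m, L = 0.2051 m, θ = 54.1°: d²x/dθ² = -0.031893 m.
a = ω²·d²x/dθ² = (172.5)²·(-0.031893) = -949.4 m/s²;  |a| = 949.4 m/s².

949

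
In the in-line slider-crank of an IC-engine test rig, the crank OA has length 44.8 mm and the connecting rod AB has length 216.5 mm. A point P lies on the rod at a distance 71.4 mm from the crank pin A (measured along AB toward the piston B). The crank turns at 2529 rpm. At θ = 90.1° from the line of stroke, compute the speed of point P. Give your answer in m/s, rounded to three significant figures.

ω = 264.8 rad/s.  Crank-pin speed |V_A| = rω = 11.865 m/s, perpendicular to OA.
Rod angle: sinφ = −(r/L) sinθ ⇒ φ = -11.942°; ω_rod = −rω cosθ/√(L²−r²sin²θ) = +0.097764 rad/s.
V_P = V_A + ω_rod × AP, with AP = 0.0714 m along the rod.
Components: V_Px = −rω sinθ − a·ω_rod·sinφ = -11.863 m/s;  V_Py = rω cosθ + a·ω_rod·cosφ = -0.013878 m/s.
|V_P| = √(V_Px² + V_Py²) = 11.863 m/s.

11.9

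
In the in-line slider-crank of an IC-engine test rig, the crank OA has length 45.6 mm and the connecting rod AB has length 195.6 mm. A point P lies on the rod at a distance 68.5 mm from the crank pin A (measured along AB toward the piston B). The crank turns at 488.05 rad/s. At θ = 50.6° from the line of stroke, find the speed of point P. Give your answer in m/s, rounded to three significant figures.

ω = 488.1 rad/s.  Crank-pin speed |V_A| = rω = 22.255 m/s, perpendicular to OA.
Rod angle: sinφ = −(r/L) sinθ ⇒ φ = -10.378°; ω_rod = −rω cosθ/√(L²−r²sin²θ) = -73.42 rad/s.
V_P = V_A + ω_rod × AP, with AP = 0.0685 m along the rod.
Components: V_Px = −rω sinθ − a·ω_rod·sinφ = -18.103 m/s;  V_Py = rω cosθ + a·ω_rod·cosφ = +9.179 m/s.
|V_P| = √(V_Px² + V_Py²) = 20.297 m/s.

20.3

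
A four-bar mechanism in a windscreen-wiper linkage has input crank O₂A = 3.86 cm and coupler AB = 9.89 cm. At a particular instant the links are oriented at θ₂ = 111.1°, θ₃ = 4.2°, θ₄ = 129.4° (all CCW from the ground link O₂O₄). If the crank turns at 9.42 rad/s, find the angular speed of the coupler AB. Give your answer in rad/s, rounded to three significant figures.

1.41

ω₂ = 9.42 rad/s
Differentiating the loop-closure r₂e^{iθ₂}+r₃e^{iθ₃}=r₁+r₄e^{iθ₄} gives r₂ω₂e^{iθ₂}+r₃ω₃e^{iθ₃}=r₄ω₄e^{iθ₄}.
Eliminating the other unknown: ω₃ = r₂ω₂ sin(θ₄−θ₂) / [r₃ sin(θ₃−θ₄)].
Numerator sine = +0.31399; denominator sine = -0.81714.
Result = 0.0386·9.42·(+0.31399) / (0.0989·(-0.81714)) = -1.4127 rad/s; magnitude 1.4127 rad/s.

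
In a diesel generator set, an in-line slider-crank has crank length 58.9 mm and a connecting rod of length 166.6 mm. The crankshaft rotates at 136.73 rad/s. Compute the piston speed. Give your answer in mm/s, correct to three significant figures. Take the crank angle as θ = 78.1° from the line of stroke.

8490

ω = 136.7 rad/s
For an in-line slider-crank, x = r cosθ + √(L² − r² sin²θ), so v = −rω sinθ·[1 + r cosθ/√(L² − r² sin²θ)].
With r = 0.0589 m, L = 0.1666 m, θ = 78.1°: √(L² − r² sin²θ) = 0.15631 m.
v = −0.0589·136.7·0.97851·[1 + 0.0589·0.20620/0.15631] = -8.4926 m/s.
|v| = 8.4926 m/s = 8492.6 mm/s.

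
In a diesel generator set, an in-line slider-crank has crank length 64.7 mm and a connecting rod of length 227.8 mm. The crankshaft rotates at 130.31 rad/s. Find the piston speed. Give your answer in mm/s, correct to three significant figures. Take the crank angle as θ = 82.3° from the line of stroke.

8690

ω = 130.3 rad/s
For an in-line slider-crank, x = r cosθ + √(L² − r² sin²θ), so v = −rω sinθ·[1 + r cosθ/√(L² − r² sin²θ)].
With r = 0.0647 m, L = 0.2278 m, θ = 82.3°: √(L² − r² sin²θ) = 0.21859 m.
v = −0.0647·130.3·0.99098·[1 + 0.0647·0.13399/0.21859] = -8.6864 m/s.
|v| = 8.6864 m/s = 8686.4 mm/s.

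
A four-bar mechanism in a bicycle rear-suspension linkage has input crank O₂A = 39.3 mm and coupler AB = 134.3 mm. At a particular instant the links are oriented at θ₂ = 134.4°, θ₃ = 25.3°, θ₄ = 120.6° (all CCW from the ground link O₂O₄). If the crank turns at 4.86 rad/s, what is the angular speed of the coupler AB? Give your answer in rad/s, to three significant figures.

ω₂ = 4.86 rad/s
Differentiating the loop-closure r₂e^{iθ₂}+r₃e^{iθ₃}=r₁+r₄e^{iθ₄} gives r₂ω₂e^{iθ₂}+r₃ω₃e^{iθ₃}=r₄ω₄e^{iθ₄}.
Eliminating the other unknown: ω₃ = r₂ω₂ sin(θ₄−θ₂) / [r₃ sin(θ₃−θ₄)].
Numerator sine = -0.23853; denominator sine = -0.99572.
Result = 0.0393·4.86·(-0.23853) / (0.1343·(-0.99572)) = +0.34069 rad/s; magnitude 0.34069 rad/s.

0.341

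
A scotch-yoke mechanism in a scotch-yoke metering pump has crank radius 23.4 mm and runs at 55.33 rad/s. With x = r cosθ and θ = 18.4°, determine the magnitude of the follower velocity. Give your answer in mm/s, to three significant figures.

ω = 55.33 rad/s
x = r cosθ ⇒ ẋ = −rω sinθ.
|v| = rω|sinθ| = 0.0234·55.33·|sin 18.4°| = 0.40868 m/s = 408.68 mm/s.

409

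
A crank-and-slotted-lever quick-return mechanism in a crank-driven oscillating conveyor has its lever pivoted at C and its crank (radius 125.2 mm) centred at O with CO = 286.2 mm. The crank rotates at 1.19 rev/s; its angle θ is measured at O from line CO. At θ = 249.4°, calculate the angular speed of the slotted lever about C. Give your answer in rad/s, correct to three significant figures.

ω = 7.477 rad/s (from 1.19 rev/s).
Crank pin A relative to C: A = (d + r cosθ, r sinθ); lever angle φ = atan2(r sinθ, d + r cosθ).
Differentiating tanφ: φ̇ = rω(d cosθ + r)/(d² + r² + 2dr cosθ).
d² + r² + 2dr cosθ = |CA|² = 0.0723709 m²;  d cosθ + r = +0.024503 m.
|ω_lever| = |0.1252·7.477·+0.024503| / 0.0723709 = 0.31695 rad/s.

0.317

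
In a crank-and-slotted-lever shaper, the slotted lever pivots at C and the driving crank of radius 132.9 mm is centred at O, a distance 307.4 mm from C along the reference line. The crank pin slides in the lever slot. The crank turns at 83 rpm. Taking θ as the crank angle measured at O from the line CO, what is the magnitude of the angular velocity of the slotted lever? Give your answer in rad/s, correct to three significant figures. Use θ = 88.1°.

1.44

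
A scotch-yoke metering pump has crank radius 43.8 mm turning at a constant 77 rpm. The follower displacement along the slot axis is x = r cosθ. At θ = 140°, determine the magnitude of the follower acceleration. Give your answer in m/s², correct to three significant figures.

2.18

ω = 8.063 rad/s (from 77 rpm).
x = r cosθ ⇒ ẍ = −rω² cosθ (ω constant).
|a| = rω²|cosθ| = 0.0438·(8.063)²·|cos 140°| = 2.1816 m/s².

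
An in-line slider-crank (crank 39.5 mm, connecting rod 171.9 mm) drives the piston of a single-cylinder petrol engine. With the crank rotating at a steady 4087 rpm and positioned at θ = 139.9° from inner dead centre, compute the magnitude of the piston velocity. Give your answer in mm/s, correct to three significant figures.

ω = 2π·4087/60 = 428 rad/s
For an in-line slider-crank, x = r cosθ + √(L² − r² sin²θ), so v = −rω sinθ·[1 + r cosθ/√(L² − r² sin²θ)].
With r = 0.0395 m, L = 0.1719 m, θ = 139.9°: √(L² − r² sin²θ) = 0.17001 m.
v = −0.0395·428·0.64412·[1 + 0.0395·-0.76492/0.17001] = -8.954 m/s.
|v| = 8.954 m/s = 8954 mm/s.

8950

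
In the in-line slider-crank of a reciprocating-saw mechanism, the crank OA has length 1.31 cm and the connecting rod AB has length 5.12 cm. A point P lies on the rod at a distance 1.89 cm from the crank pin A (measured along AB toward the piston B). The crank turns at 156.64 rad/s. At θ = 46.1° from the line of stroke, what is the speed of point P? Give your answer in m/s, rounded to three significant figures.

ω = 156.6 rad/s.  Crank-pin speed |V_A| = rω = 2.052 m/s, perpendicular to OA.
Rod angle: sinφ = −(r/L) sinθ ⇒ φ = -10.624°; ω_rod = −rω cosθ/√(L²−r²sin²θ) = -28.275 rad/s.
V_P = V_A + ω_rod × AP, with AP = 0.0189 m along the rod.
Components: V_Px = −rω sinθ − a·ω_rod·sinφ = -1.5771 m/s;  V_Py = rω cosθ + a·ω_rod·cosφ = +0.89762 m/s.
|V_P| = √(V_Px² + V_Py²) = 1.8146 m/s.

1.81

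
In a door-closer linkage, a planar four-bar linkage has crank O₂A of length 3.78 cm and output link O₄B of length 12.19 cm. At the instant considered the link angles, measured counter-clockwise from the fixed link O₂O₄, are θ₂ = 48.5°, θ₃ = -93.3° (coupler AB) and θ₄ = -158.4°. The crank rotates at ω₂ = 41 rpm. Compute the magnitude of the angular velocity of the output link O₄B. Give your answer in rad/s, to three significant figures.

0.908

ω₂ = 4.294 rad/s (from 41 rpm).
Differentiating the loop-closure r₂e^{iθ₂}+r₃e^{iθ₃}=r₁+r₄e^{iθ₄} gives r₂ω₂e^{iθ₂}+r₃ω₃e^{iθ₃}=r₄ω₄e^{iθ₄}.
Eliminating the other unknown: ω₄ = r₂ω₂ sin(θ₂−θ₃) / [r₄ sin(θ₄−θ₃)].
Numerator sine = +0.61841; denominator sine = -0.90704.
Result = 0.0378·4.294·(+0.61841) / (0.1219·(-0.90704)) = -0.90771 rad/s; magnitude 0.90771 rad/s.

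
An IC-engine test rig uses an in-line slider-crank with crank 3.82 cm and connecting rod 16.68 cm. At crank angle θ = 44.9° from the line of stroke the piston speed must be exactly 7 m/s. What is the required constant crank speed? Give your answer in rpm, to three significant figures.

2130

For an in-line slider-crank, |v_piston| = rω|sinθ|·[1 + r cosθ/√(L² − r² sin²θ)].
With r = 0.0382 m, L = 0.1668 m, θ = 44.9°: the bracketed kinematic factor |dx/dθ| = 0.031397 m.
ω = v/|dx/dθ| = 7/0.031397 = 222.95 rad/s.
N = 60ω/(2π) = 2129 rpm.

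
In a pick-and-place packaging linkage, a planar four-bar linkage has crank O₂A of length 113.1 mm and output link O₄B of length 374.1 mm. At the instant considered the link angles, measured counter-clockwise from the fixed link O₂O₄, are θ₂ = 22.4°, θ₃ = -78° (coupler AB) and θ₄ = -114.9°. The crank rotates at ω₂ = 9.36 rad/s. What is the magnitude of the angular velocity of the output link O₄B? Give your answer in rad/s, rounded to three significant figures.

ω₂ = 9.36 rad/s
Differentiating the loop-closure r₂e^{iθ₂}+r₃e^{iθ₃}=r₁+r₄e^{iθ₄} gives r₂ω₂e^{iθ₂}+r₃ω₃e^{iθ₃}=r₄ω₄e^{iθ₄}.
Eliminating the other unknown: ω₄ = r₂ω₂ sin(θ₂−θ₃) / [r₄ sin(θ₄−θ₃)].
Numerator sine = +0.98357; denominator sine = -0.60042.
Result = 0.1131·9.36·(+0.98357) / (0.3741·(-0.60042)) = -4.6356 rad/s; magnitude 4.6356 rad/s.

4.64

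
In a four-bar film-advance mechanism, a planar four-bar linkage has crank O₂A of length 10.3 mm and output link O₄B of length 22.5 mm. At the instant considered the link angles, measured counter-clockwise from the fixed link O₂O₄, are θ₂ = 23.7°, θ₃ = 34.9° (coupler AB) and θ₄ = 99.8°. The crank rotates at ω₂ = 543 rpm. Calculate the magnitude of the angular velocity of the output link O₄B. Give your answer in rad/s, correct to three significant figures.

5.58

ω₂ = 56.86 rad/s (from 543 rpm).
Differentiating the loop-closure r₂e^{iθ₂}+r₃e^{iθ₃}=r₁+r₄e^{iθ₄} gives r₂ω₂e^{iθ₂}+r₃ω₃e^{iθ₃}=r₄ω₄e^{iθ₄}.
Eliminating the other unknown: ω₄ = r₂ω₂ sin(θ₂−θ₃) / [r₄ sin(θ₄−θ₃)].
Numerator sine = -0.19423; denominator sine = +0.90557.
Result = 0.0103·56.86·(-0.19423) / (0.0225·(+0.90557)) = -5.5833 rad/s; magnitude 5.5833 rad/s.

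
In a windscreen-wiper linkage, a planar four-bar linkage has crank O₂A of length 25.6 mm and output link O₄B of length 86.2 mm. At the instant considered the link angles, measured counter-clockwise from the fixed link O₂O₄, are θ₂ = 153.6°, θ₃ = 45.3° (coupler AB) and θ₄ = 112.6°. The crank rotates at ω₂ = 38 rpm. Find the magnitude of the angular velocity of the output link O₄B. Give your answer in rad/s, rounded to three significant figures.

ω₂ = 3.979 rad/s (from 38 rpm).
Differentiating the loop-closure r₂e^{iθ₂}+r₃e^{iθ₃}=r₁+r₄e^{iθ₄} gives r₂ω₂e^{iθ₂}+r₃ω₃e^{iθ₃}=r₄ω₄e^{iθ₄}.
Eliminating the other unknown: ω₄ = r₂ω₂ sin(θ₂−θ₃) / [r₄ sin(θ₄−θ₃)].
Numerator sine = +0.94943; denominator sine = +0.92254.
Result = 0.0256·3.979·(+0.94943) / (0.0862·(+0.92254)) = +1.2162 rad/s; magnitude 1.2162 rad/s.

1.22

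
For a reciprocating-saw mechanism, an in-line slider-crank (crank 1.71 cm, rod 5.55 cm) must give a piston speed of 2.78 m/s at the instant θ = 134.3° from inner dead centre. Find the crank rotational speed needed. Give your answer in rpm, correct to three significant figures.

For an in-line slider-crank, |v_piston| = rω|sinθ|·[1 + r cosθ/√(L² − r² sin²θ)].
With r = 0.0171 m, L = 0.0555 m, θ = 134.3°: the bracketed kinematic factor |dx/dθ| = 0.0095383 m.
ω = v/|dx/dθ| = 2.78/0.0095383 = 291.46 rad/s.
N = 60ω/(2π) = 2783.2 rpm.

2780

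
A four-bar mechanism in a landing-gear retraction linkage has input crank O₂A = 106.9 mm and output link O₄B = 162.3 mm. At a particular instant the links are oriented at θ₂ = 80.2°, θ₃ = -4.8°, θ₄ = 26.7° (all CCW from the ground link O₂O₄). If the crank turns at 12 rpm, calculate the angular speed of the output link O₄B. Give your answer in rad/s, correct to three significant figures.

ω₂ = 1.257 rad/s (from 12 rpm).
Differentiating the loop-closure r₂e^{iθ₂}+r₃e^{iθ₃}=r₁+r₄e^{iθ₄} gives r₂ω₂e^{iθ₂}+r₃ω₃e^{iθ₃}=r₄ω₄e^{iθ₄}.
Eliminating the other unknown: ω₄ = r₂ω₂ sin(θ₂−θ₃) / [r₄ sin(θ₄−θ₃)].
Numerator sine = +0.99619; denominator sine = +0.52250.
Result = 0.1069·1.257·(+0.99619) / (0.1623·(+0.52250)) = +1.5781 rad/s; magnitude 1.5781 rad/s.

1.58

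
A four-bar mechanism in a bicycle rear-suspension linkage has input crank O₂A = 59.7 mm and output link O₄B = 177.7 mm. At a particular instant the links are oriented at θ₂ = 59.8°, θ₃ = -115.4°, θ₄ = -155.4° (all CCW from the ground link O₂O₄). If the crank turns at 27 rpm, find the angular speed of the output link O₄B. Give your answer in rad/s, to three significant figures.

0.124

ω₂ = 2.827 rad/s (from 27 rpm).
Differentiating the loop-closure r₂e^{iθ₂}+r₃e^{iθ₃}=r₁+r₄e^{iθ₄} gives r₂ω₂e^{iθ₂}+r₃ω₃e^{iθ₃}=r₄ω₄e^{iθ₄}.
Eliminating the other unknown: ω₄ = r₂ω₂ sin(θ₂−θ₃) / [r₄ sin(θ₄−θ₃)].
Numerator sine = +0.08368; denominator sine = -0.64279.
Result = 0.0597·2.827·(+0.08368) / (0.1777·(-0.64279)) = -0.12366 rad/s; magnitude 0.12366 rad/s.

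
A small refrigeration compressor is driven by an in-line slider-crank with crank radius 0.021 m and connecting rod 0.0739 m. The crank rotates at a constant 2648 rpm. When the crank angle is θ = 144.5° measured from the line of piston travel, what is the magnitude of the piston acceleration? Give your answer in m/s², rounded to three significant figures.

1150

ω = 2π·2648/60 = 277.3 rad/s
x(θ) = r cosθ + √(L² − r² sin²θ); with ω constant, a = ω²·d²x/dθ².
d²x/dθ² = −r cosθ − r²(cos2θ)/√u − r⁴ sin²2θ/(4u^{3/2}),  u = L² − r² sin²θ = 0.0053125 m².
Substituting r = 0.021 m, L = 0.0739 m, θ = 144.5°: d²x/dθ² = +0.015014 m.
a = ω²·d²x/dθ² = (277.3)²·(+0.015014) = +1154.5 m/s²;  |a| = 1154.5 m/s².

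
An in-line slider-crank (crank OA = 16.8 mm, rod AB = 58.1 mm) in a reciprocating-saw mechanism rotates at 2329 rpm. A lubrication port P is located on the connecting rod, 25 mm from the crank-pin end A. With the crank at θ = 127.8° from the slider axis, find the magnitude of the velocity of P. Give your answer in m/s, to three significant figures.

ω = 243.9 rad/s.  Crank-pin speed |V_A| = rω = 4.0974 m/s, perpendicular to OA.
Rod angle: sinφ = −(r/L) sinθ ⇒ φ = -13.208°; ω_rod = −rω cosθ/√(L²−r²sin²θ) = +44.398 rad/s.
V_P = V_A + ω_rod × AP, with AP = 0.025 m along the rod.
Components: V_Px = −rω sinθ − a·ω_rod·sinφ = -2.984 m/s;  V_Py = rω cosθ + a·ω_rod·cosφ = -1.4307 m/s.
|V_P| = √(V_Px² + V_Py²) = 3.3092 m/s.

3.31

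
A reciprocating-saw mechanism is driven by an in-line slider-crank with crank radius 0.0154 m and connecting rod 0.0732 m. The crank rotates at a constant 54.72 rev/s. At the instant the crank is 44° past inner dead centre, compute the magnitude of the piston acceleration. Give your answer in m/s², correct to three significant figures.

1330

ω = 2π·54.7 = 343.8 rad/s
x(θ) = r cosθ + √(L² − r² sin²θ); with ω constant, a = ω²·d²x/dθ².
d²x/dθ² = −r cosθ − r²(cos2θ)/√u − r⁴ sin²2θ/(4u^{3/2}),  u = L² − r² sin²θ = 0.0052438 m².
Substituting r = 0.0154 m, L = 0.0732 m, θ = 44°: d²x/dθ² = -0.011229 m.
a = ω²·d²x/dθ² = (343.8)²·(-0.011229) = -1327.4 m/s²;  |a| = 1327.4 m/s².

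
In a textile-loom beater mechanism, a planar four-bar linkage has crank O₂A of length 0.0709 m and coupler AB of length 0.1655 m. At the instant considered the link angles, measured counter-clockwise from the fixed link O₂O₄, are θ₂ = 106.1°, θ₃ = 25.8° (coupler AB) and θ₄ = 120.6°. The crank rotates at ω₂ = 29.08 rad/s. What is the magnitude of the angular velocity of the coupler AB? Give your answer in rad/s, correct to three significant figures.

3.13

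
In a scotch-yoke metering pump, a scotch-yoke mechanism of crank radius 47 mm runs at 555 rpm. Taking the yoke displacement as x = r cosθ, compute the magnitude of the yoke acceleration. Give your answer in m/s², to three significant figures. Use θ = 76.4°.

37.3

ω = 58.12 rad/s (from 555 rpm).
x = r cosθ ⇒ ẍ = −rω² cosθ (ω constant).
|a| = rω²|cosθ| = 0.047·(58.12)²·|cos 76.4°| = 37.331 m/s².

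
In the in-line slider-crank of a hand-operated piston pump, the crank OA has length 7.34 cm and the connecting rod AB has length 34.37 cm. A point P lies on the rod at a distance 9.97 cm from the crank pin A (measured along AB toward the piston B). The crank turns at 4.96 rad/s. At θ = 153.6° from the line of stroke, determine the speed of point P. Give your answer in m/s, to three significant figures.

0.277

ω = 4.96 rad/s.  Crank-pin speed |V_A| = rω = 0.36406 m/s, perpendicular to OA.
Rod angle: sinφ = −(r/L) sinθ ⇒ φ = -5.449°; ω_rod = −rω cosθ/√(L²−r²sin²θ) = +0.95309 rad/s.
V_P = V_A + ω_rod × AP, with AP = 0.0997 m along the rod.
Components: V_Px = −rω sinθ − a·ω_rod·sinφ = -0.15285 m/s;  V_Py = rω cosθ + a·ω_rod·cosφ = -0.2315 m/s.
|V_P| = √(V_Px² + V_Py²) = 0.27741 m/s.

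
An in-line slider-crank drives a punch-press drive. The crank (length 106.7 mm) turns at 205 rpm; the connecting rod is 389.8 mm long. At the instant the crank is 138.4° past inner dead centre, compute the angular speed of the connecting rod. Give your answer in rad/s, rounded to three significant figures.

4.47

ω = 21.47 rad/s (converted from 205 rpm).
The rod makes angle φ with the slider axis where L sinφ = r sinθ; differentiating, L cosφ·φ̇ = r ω cosθ.
L cosφ = √(L² − r² sin²θ) = 0.38331 m.
|ω_rod| = r ω |cosθ| / √(L² − r² sin²θ) = 0.1067·21.47·0.74780/0.38331 = 4.4687 rad/s.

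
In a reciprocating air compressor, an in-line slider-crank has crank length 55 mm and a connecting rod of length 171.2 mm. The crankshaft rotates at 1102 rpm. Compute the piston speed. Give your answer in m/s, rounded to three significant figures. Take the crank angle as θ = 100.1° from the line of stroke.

ω = 2π·1102/60 = 115.4 rad/s
For an in-line slider-crank, x = r cosθ + √(L² − r² sin²θ), so v = −rω sinθ·[1 + r cosθ/√(L² − r² sin²θ)].
With r = 0.055 m, L = 0.1712 m, θ = 100.1°: √(L² − r² sin²θ) = 0.16241 m.
v = −0.055·115.4·0.98450·[1 + 0.055·-0.17537/0.16241] = -5.8776 m/s.
|v| = 5.8776 m/s.

5.88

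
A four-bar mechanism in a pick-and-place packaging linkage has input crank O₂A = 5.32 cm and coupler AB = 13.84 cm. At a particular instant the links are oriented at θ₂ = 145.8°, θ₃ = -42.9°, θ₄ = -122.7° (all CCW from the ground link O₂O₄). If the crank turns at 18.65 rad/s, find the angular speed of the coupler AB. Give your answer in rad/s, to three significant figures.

ω₂ = 18.65 rad/s
Differentiating the loop-closure r₂e^{iθ₂}+r₃e^{iθ₃}=r₁+r₄e^{iθ₄} gives r₂ω₂e^{iθ₂}+r₃ω₃e^{iθ₃}=r₄ω₄e^{iθ₄}.
Eliminating the other unknown: ω₃ = r₂ω₂ sin(θ₄−θ₂) / [r₃ sin(θ₃−θ₄)].
Numerator sine = +0.99966; denominator sine = +0.98420.
Result = 0.0532·18.65·(+0.99966) / (0.1384·(+0.98420)) = +7.2816 rad/s; magnitude 7.2816 rad/s.

7.28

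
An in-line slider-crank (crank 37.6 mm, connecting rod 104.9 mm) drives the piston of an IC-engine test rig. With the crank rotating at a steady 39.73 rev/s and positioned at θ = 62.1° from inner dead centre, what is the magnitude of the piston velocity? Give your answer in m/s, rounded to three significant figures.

ω = 2π·39.7 = 249.6 rad/s
For an in-line slider-crank, x = r cosθ + √(L² − r² sin²θ), so v = −rω sinθ·[1 + r cosθ/√(L² − r² sin²θ)].
With r = 0.0376 m, L = 0.1049 m, θ = 62.1°: √(L² − r² sin²θ) = 0.099498 m.
v = −0.0376·249.6·0.88377·[1 + 0.0376·0.46793/0.099498] = -9.762 m/s.
|v| = 9.762 m/s.

9.76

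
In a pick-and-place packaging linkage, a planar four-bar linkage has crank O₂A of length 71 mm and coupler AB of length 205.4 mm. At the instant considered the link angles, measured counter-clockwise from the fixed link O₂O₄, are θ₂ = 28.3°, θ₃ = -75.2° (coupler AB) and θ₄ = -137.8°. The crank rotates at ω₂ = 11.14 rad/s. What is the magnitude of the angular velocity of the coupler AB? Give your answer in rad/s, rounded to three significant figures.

ω₂ = 11.14 rad/s
Differentiating the loop-closure r₂e^{iθ₂}+r₃e^{iθ₃}=r₁+r₄e^{iθ₄} gives r₂ω₂e^{iθ₂}+r₃ω₃e^{iθ₃}=r₄ω₄e^{iθ₄}.
Eliminating the other unknown: ω₃ = r₂ω₂ sin(θ₄−θ₂) / [r₃ sin(θ₃−θ₄)].
Numerator sine = -0.24023; denominator sine = +0.88782.
Result = 0.071·11.14·(-0.24023) / (0.2054·(+0.88782)) = -1.0419 rad/s; magnitude 1.0419 rad/s.

1.04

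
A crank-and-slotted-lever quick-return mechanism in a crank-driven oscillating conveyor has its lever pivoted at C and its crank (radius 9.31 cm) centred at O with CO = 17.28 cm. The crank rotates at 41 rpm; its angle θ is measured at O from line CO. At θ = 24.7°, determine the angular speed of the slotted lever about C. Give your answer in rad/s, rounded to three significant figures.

ω = 4.294 rad/s (from 41 rpm).
Crank pin A relative to C: A = (d + r cosθ, r sinθ); lever angle φ = atan2(r sinθ, d + r cosθ).
Differentiating tanφ: φ̇ = rω(d cosθ + r)/(d² + r² + 2dr cosθ).
d² + r² + 2dr cosθ = |CA|² = 0.067759 m²;  d cosθ + r = +0.25009 m.
|ω_lever| = |0.0931·4.294·+0.25009| / 0.067759 = 1.4753 rad/s.

1.48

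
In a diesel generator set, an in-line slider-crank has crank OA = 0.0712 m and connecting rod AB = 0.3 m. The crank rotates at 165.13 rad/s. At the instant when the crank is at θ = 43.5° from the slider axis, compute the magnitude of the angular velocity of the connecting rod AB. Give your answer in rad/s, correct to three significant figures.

28.8

ω = 165.1 rad/s
The rod makes angle φ with the slider axis where L sinφ = r sinθ; differentiating, L cosφ·φ̇ = r ω cosθ.
L cosφ = √(L² − r² sin²θ) = 0.29597 m.
|ω_rod| = r ω |cosθ| / √(L² − r² sin²θ) = 0.0712·165.1·0.72537/0.29597 = 28.815 rad/s.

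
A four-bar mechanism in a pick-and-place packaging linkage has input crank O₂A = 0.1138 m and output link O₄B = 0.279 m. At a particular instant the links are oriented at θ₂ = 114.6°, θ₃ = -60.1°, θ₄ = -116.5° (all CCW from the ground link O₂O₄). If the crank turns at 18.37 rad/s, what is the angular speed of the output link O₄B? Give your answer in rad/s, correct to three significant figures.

ω₂ = 18.37 rad/s
Differentiating the loop-closure r₂e^{iθ₂}+r₃e^{iθ₃}=r₁+r₄e^{iθ₄} gives r₂ω₂e^{iθ₂}+r₃ω₃e^{iθ₃}=r₄ω₄e^{iθ₄}.
Eliminating the other unknown: ω₄ = r₂ω₂ sin(θ₂−θ₃) / [r₄ sin(θ₄−θ₃)].
Numerator sine = +0.09237; denominator sine = -0.83292.
Result = 0.1138·18.37·(+0.09237) / (0.279·(-0.83292)) = -0.83095 rad/s; magnitude 0.83095 rad/s.

0.831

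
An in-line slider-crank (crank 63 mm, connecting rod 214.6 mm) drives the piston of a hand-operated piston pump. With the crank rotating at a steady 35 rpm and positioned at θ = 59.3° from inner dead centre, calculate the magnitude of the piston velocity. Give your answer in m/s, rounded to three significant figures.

ω = 2π·35/60 = 3.665 rad/s
For an in-line slider-crank, x = r cosθ + √(L² − r² sin²θ), so v = −rω sinθ·[1 + r cosθ/√(L² − r² sin²θ)].
With r = 0.063 m, L = 0.2146 m, θ = 59.3°: √(L² − r² sin²θ) = 0.20765 m.
v = −0.063·3.665·0.85985·[1 + 0.063·0.51054/0.20765] = -0.2293 m/s.
|v| = 0.2293 m/s.

0.229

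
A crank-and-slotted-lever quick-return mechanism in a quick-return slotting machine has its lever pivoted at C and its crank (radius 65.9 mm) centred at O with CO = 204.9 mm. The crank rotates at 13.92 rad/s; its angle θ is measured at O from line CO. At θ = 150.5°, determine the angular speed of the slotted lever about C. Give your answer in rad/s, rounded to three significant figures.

ω = 13.92 rad/s
Crank pin A relative to C: A = (d + r cosθ, r sinθ); lever angle φ = atan2(r sinθ, d + r cosθ).
Differentiating tanφ: φ̇ = rω(d cosθ + r)/(d² + r² + 2dr cosθ).
d² + r² + 2dr cosθ = |CA|² = 0.0228222 m²;  d cosθ + r = -0.11244 m.
|ω_lever| = |0.0659·13.92·-0.11244| / 0.0228222 = 4.5193 rad/s.

4.52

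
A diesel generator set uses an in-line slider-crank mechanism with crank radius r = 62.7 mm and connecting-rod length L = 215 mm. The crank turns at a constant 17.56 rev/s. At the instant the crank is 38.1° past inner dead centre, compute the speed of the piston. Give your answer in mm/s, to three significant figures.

5260

ω = 2π·17.6 = 110.3 rad/s
For an in-line slider-crank, x = r cosθ + √(L² − r² sin²θ), so v = −rω sinθ·[1 + r cosθ/√(L² − r² sin²θ)].
With r = 0.0627 m, L = 0.215 m, θ = 38.1°: √(L² − r² sin²θ) = 0.21149 m.
v = −0.0627·110.3·0.61704·[1 + 0.0627·0.78694/0.21149] = -5.2644 m/s.
|v| = 5.2644 m/s = 5264.4 mm/s.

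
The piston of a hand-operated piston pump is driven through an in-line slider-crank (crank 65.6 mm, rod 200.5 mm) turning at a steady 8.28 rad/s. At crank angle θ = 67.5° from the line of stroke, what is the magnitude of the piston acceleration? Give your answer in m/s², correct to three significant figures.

0.652

ω = 8.28 rad/s
x(θ) = r cosθ + √(L² − r² sin²θ); with ω constant, a = ω²·d²x/dθ².
d²x/dθ² = −r cosθ − r²(cos2θ)/√u − r⁴ sin²2θ/(4u^{3/2}),  u = L² − r² sin²θ = 0.0365271 m².
Substituting r = 0.0656 m, L = 0.2005 m, θ = 67.5°: d²x/dθ² = -0.0095141 m.
a = ω²·d²x/dθ² = (8.28)²·(-0.0095141) = -0.65227 m/s²;  |a| = 0.65227 m/s².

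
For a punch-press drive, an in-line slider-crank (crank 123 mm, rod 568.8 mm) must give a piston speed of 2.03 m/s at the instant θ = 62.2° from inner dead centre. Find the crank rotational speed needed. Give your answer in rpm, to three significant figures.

162

For an in-line slider-crank, |v_piston| = rω|sinθ|·[1 + r cosθ/√(L² − r² sin²θ)].
With r = 0.123 m, L = 0.5688 m, θ = 62.2°: the bracketed kinematic factor |dx/dθ| = 0.11998 m.
ω = v/|dx/dθ| = 2.03/0.11998 = 16.919 rad/s.
N = 60ω/(2π) = 161.56 rpm.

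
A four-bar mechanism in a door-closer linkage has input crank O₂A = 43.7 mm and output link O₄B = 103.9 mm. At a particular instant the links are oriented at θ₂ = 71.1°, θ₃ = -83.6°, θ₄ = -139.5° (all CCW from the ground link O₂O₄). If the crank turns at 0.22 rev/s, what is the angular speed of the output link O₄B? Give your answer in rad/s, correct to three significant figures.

0.300

ω₂ = 1.382 rad/s (from 0.22 rev/s).
Differentiating the loop-closure r₂e^{iθ₂}+r₃e^{iθ₃}=r₁+r₄e^{iθ₄} gives r₂ω₂e^{iθ₂}+r₃ω₃e^{iθ₃}=r₄ω₄e^{iθ₄}.
Eliminating the other unknown: ω₄ = r₂ω₂ sin(θ₂−θ₃) / [r₄ sin(θ₄−θ₃)].
Numerator sine = +0.42736; denominator sine = -0.82806.
Result = 0.0437·1.382·(+0.42736) / (0.1039·(-0.82806)) = -0.30005 rad/s; magnitude 0.30005 rad/s.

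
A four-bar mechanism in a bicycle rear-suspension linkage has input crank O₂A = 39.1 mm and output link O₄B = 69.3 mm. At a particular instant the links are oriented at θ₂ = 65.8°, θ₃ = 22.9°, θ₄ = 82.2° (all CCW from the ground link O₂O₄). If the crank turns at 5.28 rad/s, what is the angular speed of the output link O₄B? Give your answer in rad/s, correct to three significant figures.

ω₂ = 5.28 rad/s
Differentiating the loop-closure r₂e^{iθ₂}+r₃e^{iθ₃}=r₁+r₄e^{iθ₄} gives r₂ω₂e^{iθ₂}+r₃ω₃e^{iθ₃}=r₄ω₄e^{iθ₄}.
Eliminating the other unknown: ω₄ = r₂ω₂ sin(θ₂−θ₃) / [r₄ sin(θ₄−θ₃)].
Numerator sine = +0.68072; denominator sine = +0.85985.
Result = 0.0391·5.28·(+0.68072) / (0.0693·(+0.85985)) = +2.3584 rad/s; magnitude 2.3584 rad/s.

2.36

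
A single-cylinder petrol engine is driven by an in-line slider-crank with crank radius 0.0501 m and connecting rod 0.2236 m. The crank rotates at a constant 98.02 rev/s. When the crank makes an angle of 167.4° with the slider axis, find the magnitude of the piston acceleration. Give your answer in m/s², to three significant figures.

ω = 2π·98 = 615.9 rad/s
x(θ) = r cosθ + √(L² − r² sin²θ); with ω constant, a = ω²·d²x/dθ².
d²x/dθ² = −r cosθ − r²(cos2θ)/√u − r⁴ sin²2θ/(4u^{3/2}),  u = L² − r² sin²θ = 0.0498775 m².
Substituting r = 0.0501 m, L = 0.2236 m, θ = 167.4°: d²x/dθ² = +0.038699 m.
a = ω²·d²x/dθ² = (615.9)²·(+0.038699) = +14679 m/s²;  |a| = 14679 m/s².

14700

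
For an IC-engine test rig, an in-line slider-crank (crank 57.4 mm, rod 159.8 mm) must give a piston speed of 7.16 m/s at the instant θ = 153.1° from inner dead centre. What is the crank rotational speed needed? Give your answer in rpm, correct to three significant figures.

3900

For an in-line slider-crank, |v_piston| = rω|sinθ|·[1 + r cosθ/√(L² − r² sin²θ)].
With r = 0.0574 m, L = 0.1598 m, θ = 153.1°: the bracketed kinematic factor |dx/dθ| = 0.017539 m.
ω = v/|dx/dθ| = 7.16/0.017539 = 408.24 rad/s.
N = 60ω/(2π) = 3898.4 rpm.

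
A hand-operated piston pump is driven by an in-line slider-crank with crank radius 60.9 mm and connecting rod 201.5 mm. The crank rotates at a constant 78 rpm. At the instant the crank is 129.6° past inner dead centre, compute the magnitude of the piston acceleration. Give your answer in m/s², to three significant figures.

ω = 2π·78/60 = 8.168 rad/s
x(θ) = r cosθ + √(L² − r² sin²θ); with ω constant, a = ω²·d²x/dθ².
d²x/dθ² = −r cosθ − r²(cos2θ)/√u − r⁴ sin²2θ/(4u^{3/2}),  u = L² − r² sin²θ = 0.0384004 m².
Substituting r = 0.0609 m, L = 0.2015 m, θ = 129.6°: d²x/dθ² = +0.041925 m.
a = ω²·d²x/dθ² = (8.168)²·(+0.041925) = +2.7971 m/s²;  |a| = 2.7971 m/s².

2.80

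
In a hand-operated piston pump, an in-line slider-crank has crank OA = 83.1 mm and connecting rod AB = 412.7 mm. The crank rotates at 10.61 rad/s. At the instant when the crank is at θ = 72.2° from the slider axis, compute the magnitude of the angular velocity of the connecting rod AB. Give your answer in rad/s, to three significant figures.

0.665

ω = 10.61 rad/s
The rod makes angle φ with the slider axis where L sinφ = r sinθ; differentiating, L cosφ·φ̇ = r ω cosθ.
L cosφ = √(L² − r² sin²θ) = 0.40504 m.
|ω_rod| = r ω |cosθ| / √(L² − r² sin²θ) = 0.0831·10.61·0.30570/0.40504 = 0.66543 rad/s.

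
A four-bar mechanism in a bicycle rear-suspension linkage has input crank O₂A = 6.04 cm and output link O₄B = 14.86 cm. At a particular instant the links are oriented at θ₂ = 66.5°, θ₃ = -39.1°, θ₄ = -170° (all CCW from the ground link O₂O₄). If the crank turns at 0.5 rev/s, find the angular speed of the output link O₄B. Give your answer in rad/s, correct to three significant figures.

ω₂ = 3.142 rad/s (from 0.5 rev/s).
Differentiating the loop-closure r₂e^{iθ₂}+r₃e^{iθ₃}=r₁+r₄e^{iθ₄} gives r₂ω₂e^{iθ₂}+r₃ω₃e^{iθ₃}=r₄ω₄e^{iθ₄}.
Eliminating the other unknown: ω₄ = r₂ω₂ sin(θ₂−θ₃) / [r₄ sin(θ₄−θ₃)].
Numerator sine = +0.96316; denominator sine = -0.75585.
Result = 0.0604·3.142·(+0.96316) / (0.1486·(-0.75585)) = -1.6272 rad/s; magnitude 1.6272 rad/s.

1.63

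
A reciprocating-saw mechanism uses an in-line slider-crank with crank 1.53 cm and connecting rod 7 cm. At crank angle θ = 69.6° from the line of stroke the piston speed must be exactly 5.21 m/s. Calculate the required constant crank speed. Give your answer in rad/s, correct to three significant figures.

For an in-line slider-crank, |v_piston| = rω|sinθ|·[1 + r cosθ/√(L² − r² sin²θ)].
With r = 0.0153 m, L = 0.07 m, θ = 69.6°: the bracketed kinematic factor |dx/dθ| = 0.015457 m.
ω = v/|dx/dθ| = 5.21/0.015457 = 337.07 rad/s.

337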